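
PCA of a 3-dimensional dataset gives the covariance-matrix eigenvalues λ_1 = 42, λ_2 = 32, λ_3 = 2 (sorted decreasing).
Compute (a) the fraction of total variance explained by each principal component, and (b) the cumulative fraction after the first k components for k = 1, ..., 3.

Step 1 — total variance = trace(Sigma) = Σ λ_i = 42 + 32 + 2 = 76.

Step 2 — fraction explained by component i = λ_i / Σ λ:
  PC1: 42/76 = 0.5526
  PC2: 32/76 = 0.4211
  PC3: 2/76 = 0.0263

Step 3 — cumulative fraction after k components = (λ_1 + ... + λ_k) / Σ λ:
  k = 1: 42/76 = 0.5526
  k = 2: (42 + 32)/76 = 74/76 = 0.9737
  k = 3: (42 + 32 + 2)/76 = 76/76 = 1

Summary (fraction, with percent):

explained: PC1 0.5526 (55.26%), PC2 0.4211 (42.11%), PC3 0.0263 (2.63%);  cumulative: 0.5526, 0.9737, 1


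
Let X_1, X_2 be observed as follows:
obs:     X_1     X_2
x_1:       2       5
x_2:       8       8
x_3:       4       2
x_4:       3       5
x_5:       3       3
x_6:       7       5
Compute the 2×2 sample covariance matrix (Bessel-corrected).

Step 1 — column means:
  mean(X_1) = (2 + 8 + 4 + 3 + 3 + 7) / 6 = 27/6 = 4.5
  mean(X_2) = (5 + 8 + 2 + 5 + 3 + 5) / 6 = 28/6 = 4.6667

Step 2 — sample covariance S[i,j] = (1/(n-1)) · Σ_k (x_{k,i} - mean_i) · (x_{k,j} - mean_j), with n-1 = 5.
  S[X_1,X_1] = ((-2.5)·(-2.5) + (3.5)·(3.5) + (-0.5)·(-0.5) + (-1.5)·(-1.5) + (-1.5)·(-1.5) + (2.5)·(2.5)) / 5 = 29.5/5 = 5.9
  S[X_1,X_2] = ((-2.5)·(0.3333) + (3.5)·(3.3333) + (-0.5)·(-2.6667) + (-1.5)·(0.3333) + (-1.5)·(-1.6667) + (2.5)·(0.3333)) / 5 = 15/5 = 3
  S[X_2,X_2] = ((0.3333)·(0.3333) + (3.3333)·(3.3333) + (-2.6667)·(-2.6667) + (0.3333)·(0.3333) + (-1.6667)·(-1.6667) + (0.3333)·(0.3333)) / 5 = 21.3333/5 = 4.2667

S is symmetric (S[j,i] = S[i,j]). Assembling:

S = [[5.9, 3],
 [3, 4.2667]]


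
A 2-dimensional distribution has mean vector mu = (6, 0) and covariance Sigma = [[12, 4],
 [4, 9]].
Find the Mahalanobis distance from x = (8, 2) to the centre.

Step 1 — centre the observation: (x - mu) = (2, 2).

Step 2 — invert Sigma. det(Sigma) = 12·9 - (4)² = 92.
  Sigma^{-1} = (1/det) · [[d, -b], [-b, a]] = [[0.0978, -0.0435],
 [-0.0435, 0.1304]].

Step 3 — form the quadratic (x - mu)^T · Sigma^{-1} · (x - mu):
  Sigma^{-1} · (x - mu) = (0.1087, 0.1739).
  (x - mu)^T · [Sigma^{-1} · (x - mu)] = (2)·(0.1087) + (2)·(0.1739) = 0.5652.

Step 4 — take square root: d = √(0.5652) ≈ 0.7518.

d(x, mu) = √(0.5652) ≈ 0.7518


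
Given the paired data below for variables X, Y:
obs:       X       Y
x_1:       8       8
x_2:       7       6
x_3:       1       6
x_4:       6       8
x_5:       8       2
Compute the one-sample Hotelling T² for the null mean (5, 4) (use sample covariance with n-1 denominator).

Step 1 — sample mean vector:
  mean(X) = (8 + 7 + 1 + 6 + 8) / 5 = 30/5 = 6
  mean(Y) = (8 + 6 + 6 + 8 + 2) / 5 = 30/5 = 6
  x̄ = (6, 6),  deviation x̄ - mu_0 = (6, 6) - (5, 4) = (1, 2).

Step 2 — sample covariance matrix, S[i,j] = (1/(n-1)) · Σ_k (x_{k,i} - mean_i) · (x_{k,j} - mean_j), divisor n-1 = 4:
  S[X,X] = ((2)·(2) + (1)·(1) + (-5)·(-5) + (0)·(0) + (2)·(2)) / 4 = 34/4 = 8.5
  S[X,Y] = ((2)·(2) + (1)·(0) + (-5)·(0) + (0)·(2) + (2)·(-4)) / 4 = -4/4 = -1
  S[Y,Y] = ((2)·(2) + (0)·(0) + (0)·(0) + (2)·(2) + (-4)·(-4)) / 4 = 24/4 = 6
  S = [[8.5, -1],
 [-1, 6]].

Step 3 — invert S. det(S) = 8.5·6 - (-1)² = 50.
  S^{-1} = (1/det) · [[d, -b], [-b, a]] = [[0.12, 0.02],
 [0.02, 0.17]].

Step 4 — quadratic form (x̄ - mu_0)^T · S^{-1} · (x̄ - mu_0):
  S^{-1} · (x̄ - mu_0) = (0.16, 0.36),
  (x̄ - mu_0)^T · [...] = (1)·(0.16) + (2)·(0.36) = 0.88.

Step 5 — scale by n: T² = 5 · 0.88 = 4.4.

T² ≈ 4.4


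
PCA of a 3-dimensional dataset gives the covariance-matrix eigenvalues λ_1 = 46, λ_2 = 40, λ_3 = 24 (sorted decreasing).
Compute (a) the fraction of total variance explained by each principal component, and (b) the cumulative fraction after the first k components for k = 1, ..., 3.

Step 1 — total variance = trace(Sigma) = Σ λ_i = 46 + 40 + 24 = 110.

Step 2 — fraction explained by component i = λ_i / Σ λ:
  PC1: 46/110 = 0.4182
  PC2: 40/110 = 0.3636
  PC3: 24/110 = 0.2182

Step 3 — cumulative fraction after k components = (λ_1 + ... + λ_k) / Σ λ:
  k = 1: 46/110 = 0.4182
  k = 2: (46 + 40)/110 = 86/110 = 0.7818
  k = 3: (46 + 40 + 24)/110 = 110/110 = 1

Summary (fraction, with percent):

explained: PC1 0.4182 (41.82%), PC2 0.3636 (36.36%), PC3 0.2182 (21.82%);  cumulative: 0.4182, 0.7818, 1


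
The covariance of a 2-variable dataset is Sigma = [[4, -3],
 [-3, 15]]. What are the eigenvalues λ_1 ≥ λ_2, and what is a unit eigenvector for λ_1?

Step 1 — characteristic polynomial of 2×2 Sigma:
  det(Sigma - λI) = λ² - trace · λ + det = 0.
  trace = 4 + 15 = 19, det = 4·15 - (-3)² = 51.
Step 2 — discriminant:
  Δ = trace² - 4·det = 361 - 204 = 157.
Step 3 — eigenvalues:
  λ = (trace ± √Δ)/2 = (19 ± 12.53)/2,
  λ_1 = 15.765,  λ_2 = 3.235.

Step 4 — unit eigenvector for λ_1: solve (Sigma - λ_1 I)v = 0. First row:
  (4 - 15.765)·v_x + (-3)·v_y = 0, i.e. (-11.765)·v_x + (-3)·v_y = 0,
  so v ∝ (b, λ_1 - a) = (-3, 11.765); multiply by -1 so the first entry is positive: u = (3, -11.765).
  ||u|| = √((3)² + (-11.765)²) = √(147.4148) ≈ 12.1414,
  v_1 = u/||u|| ≈ (0.2471, -0.969) (||v_1|| = 1).

λ_1 = 15.765,  λ_2 = 3.235;  v_1 ≈ (0.2471, -0.969)


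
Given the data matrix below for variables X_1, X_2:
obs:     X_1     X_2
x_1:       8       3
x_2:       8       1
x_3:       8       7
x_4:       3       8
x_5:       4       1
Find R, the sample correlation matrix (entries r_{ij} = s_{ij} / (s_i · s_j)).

Step 1 — column means:
  mean(X_1) = (8 + 8 + 8 + 3 + 4) / 5 = 31/5 = 6.2
  mean(X_2) = (3 + 1 + 7 + 8 + 1) / 5 = 20/5 = 4

Step 2 — sample variances and covariances s[i,j] = (1/(n-1)) · Σ_k (x_{k,i} - mean_i) · (x_{k,j} - mean_j), with n-1 = 4:
  s[X_1,X_1] = ((1.8)·(1.8) + (1.8)·(1.8) + (1.8)·(1.8) + (-3.2)·(-3.2) + (-2.2)·(-2.2)) / 4 = 24.8/4 = 6.2
  s[X_1,X_2] = ((1.8)·(-1) + (1.8)·(-3) + (1.8)·(3) + (-3.2)·(4) + (-2.2)·(-3)) / 4 = -8/4 = -2
  s[X_2,X_2] = ((-1)·(-1) + (-3)·(-3) + (3)·(3) + (4)·(4) + (-3)·(-3)) / 4 = 44/4 = 11
  Sample standard deviations s_i = √(s[i,i]):
  s(X_1) = √(6.2) = 2.49
  s(X_2) = √(11) = 3.3166

Step 3 — r_{ij} = s_{ij} / (s_i · s_j):
  r[X_1,X_1] = 1 (diagonal).
  r[X_1,X_2] = -2 / (2.49 · 3.3166) = -2 / 8.2583 = -0.2422
  r[X_2,X_2] = 1 (diagonal).

R is symmetric with unit diagonal. Assembling:

R = [[1, -0.2422],
 [-0.2422, 1]]


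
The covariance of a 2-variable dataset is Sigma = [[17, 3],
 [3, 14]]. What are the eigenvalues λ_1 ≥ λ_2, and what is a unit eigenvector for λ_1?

Step 1 — characteristic polynomial of 2×2 Sigma:
  det(Sigma - λI) = λ² - trace · λ + det = 0.
  trace = 17 + 14 = 31, det = 17·14 - (3)² = 229.
Step 2 — discriminant:
  Δ = trace² - 4·det = 961 - 916 = 45.
Step 3 — eigenvalues:
  λ = (trace ± √Δ)/2 = (31 ± 6.7082)/2,
  λ_1 = 18.8541,  λ_2 = 12.1459.

Step 4 — unit eigenvector for λ_1: solve (Sigma - λ_1 I)v = 0. First row:
  (17 - 18.8541)·v_x + (3)·v_y = 0, i.e. (-1.8541)·v_x + (3)·v_y = 0,
  so v ∝ (b, λ_1 - a) = (3, 1.8541) = u.
  ||u|| = √((3)² + (1.8541)²) = √(12.4377) ≈ 3.5267,
  v_1 = u/||u|| ≈ (0.8507, 0.5257) (||v_1|| = 1).

λ_1 = 18.8541,  λ_2 = 12.1459;  v_1 ≈ (0.8507, 0.5257)


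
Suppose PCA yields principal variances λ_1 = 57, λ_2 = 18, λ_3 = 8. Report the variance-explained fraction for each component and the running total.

Step 1 — total variance = trace(Sigma) = Σ λ_i = 57 + 18 + 8 = 83.

Step 2 — fraction explained by component i = λ_i / Σ λ:
  PC1: 57/83 = 0.6867
  PC2: 18/83 = 0.2169
  PC3: 8/83 = 0.0964

Step 3 — cumulative fraction after k components = (λ_1 + ... + λ_k) / Σ λ:
  k = 1: 57/83 = 0.6867
  k = 2: (57 + 18)/83 = 75/83 = 0.9036
  k = 3: (57 + 18 + 8)/83 = 83/83 = 1

Summary (fraction, with percent):

explained: PC1 0.6867 (68.67%), PC2 0.2169 (21.69%), PC3 0.0964 (9.64%);  cumulative: 0.6867, 0.9036, 1


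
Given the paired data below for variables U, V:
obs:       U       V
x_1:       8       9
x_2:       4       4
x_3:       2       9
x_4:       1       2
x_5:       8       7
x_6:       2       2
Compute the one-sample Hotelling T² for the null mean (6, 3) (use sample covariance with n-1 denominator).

Step 1 — sample mean vector:
  mean(U) = (8 + 4 + 2 + 1 + 8 + 2) / 6 = 25/6 = 4.1667
  mean(V) = (9 + 4 + 9 + 2 + 7 + 2) / 6 = 33/6 = 5.5
  x̄ = (4.1667, 5.5),  deviation x̄ - mu_0 = (4.1667, 5.5) - (6, 3) = (-1.8333, 2.5).

Step 2 — sample covariance matrix, S[i,j] = (1/(n-1)) · Σ_k (x_{k,i} - mean_i) · (x_{k,j} - mean_j), divisor n-1 = 5:
  S[U,U] = ((3.8333)·(3.8333) + (-0.1667)·(-0.1667) + (-2.1667)·(-2.1667) + (-3.1667)·(-3.1667) + (3.8333)·(3.8333) + (-2.1667)·(-2.1667)) / 5 = 48.8333/5 = 9.7667
  S[U,V] = ((3.8333)·(3.5) + (-0.1667)·(-1.5) + (-2.1667)·(3.5) + (-3.1667)·(-3.5) + (3.8333)·(1.5) + (-2.1667)·(-3.5)) / 5 = 30.5/5 = 6.1
  S[V,V] = ((3.5)·(3.5) + (-1.5)·(-1.5) + (3.5)·(3.5) + (-3.5)·(-3.5) + (1.5)·(1.5) + (-3.5)·(-3.5)) / 5 = 53.5/5 = 10.7
  S = [[9.7667, 6.1],
 [6.1, 10.7]].

Step 3 — invert S. det(S) = 9.7667·10.7 - (6.1)² = 67.2933.
  S^{-1} = (1/det) · [[d, -b], [-b, a]] = [[0.159, -0.0906],
 [-0.0906, 0.1451]].

Step 4 — quadratic form (x̄ - mu_0)^T · S^{-1} · (x̄ - mu_0):
  S^{-1} · (x̄ - mu_0) = (-0.5181, 0.529),
  (x̄ - mu_0)^T · [...] = (-1.8333)·(-0.5181) + (2.5)·(0.529) = 2.2725.

Step 5 — scale by n: T² = 6 · 2.2725 = 13.6348.

T² ≈ 13.6348


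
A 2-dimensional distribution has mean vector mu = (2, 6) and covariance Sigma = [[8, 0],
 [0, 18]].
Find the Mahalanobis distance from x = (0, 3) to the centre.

Step 1 — centre the observation: (x - mu) = (-2, -3).

Step 2 — invert Sigma. det(Sigma) = 8·18 - (0)² = 144.
  Sigma^{-1} = (1/det) · [[d, -b], [-b, a]] = [[0.125, 0],
 [0, 0.0556]].

Step 3 — form the quadratic (x - mu)^T · Sigma^{-1} · (x - mu):
  Sigma^{-1} · (x - mu) = (-0.25, -0.1667).
  (x - mu)^T · [Sigma^{-1} · (x - mu)] = (-2)·(-0.25) + (-3)·(-0.1667) = 1.

Step 4 — take square root: d = √(1) ≈ 1.

d(x, mu) = √(1) ≈ 1


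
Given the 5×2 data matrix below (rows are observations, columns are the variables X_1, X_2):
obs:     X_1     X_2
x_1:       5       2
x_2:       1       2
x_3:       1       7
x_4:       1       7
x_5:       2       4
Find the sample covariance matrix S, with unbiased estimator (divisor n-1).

Step 1 — column means:
  mean(X_1) = (5 + 1 + 1 + 1 + 2) / 5 = 10/5 = 2
  mean(X_2) = (2 + 2 + 7 + 7 + 4) / 5 = 22/5 = 4.4

Step 2 — sample covariance S[i,j] = (1/(n-1)) · Σ_k (x_{k,i} - mean_i) · (x_{k,j} - mean_j), with n-1 = 4.
  S[X_1,X_1] = ((3)·(3) + (-1)·(-1) + (-1)·(-1) + (-1)·(-1) + (0)·(0)) / 4 = 12/4 = 3
  S[X_1,X_2] = ((3)·(-2.4) + (-1)·(-2.4) + (-1)·(2.6) + (-1)·(2.6) + (0)·(-0.4)) / 4 = -10/4 = -2.5
  S[X_2,X_2] = ((-2.4)·(-2.4) + (-2.4)·(-2.4) + (2.6)·(2.6) + (2.6)·(2.6) + (-0.4)·(-0.4)) / 4 = 25.2/4 = 6.3

S is symmetric (S[j,i] = S[i,j]). Assembling:

S = [[3, -2.5],
 [-2.5, 6.3]]


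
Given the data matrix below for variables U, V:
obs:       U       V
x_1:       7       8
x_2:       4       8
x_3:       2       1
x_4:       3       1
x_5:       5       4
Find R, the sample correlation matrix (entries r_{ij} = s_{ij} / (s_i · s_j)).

Step 1 — column means:
  mean(U) = (7 + 4 + 2 + 3 + 5) / 5 = 21/5 = 4.2
  mean(V) = (8 + 8 + 1 + 1 + 4) / 5 = 22/5 = 4.4

Step 2 — sample variances and covariances s[i,j] = (1/(n-1)) · Σ_k (x_{k,i} - mean_i) · (x_{k,j} - mean_j), with n-1 = 4:
  s[U,U] = ((2.8)·(2.8) + (-0.2)·(-0.2) + (-2.2)·(-2.2) + (-1.2)·(-1.2) + (0.8)·(0.8)) / 4 = 14.8/4 = 3.7
  s[U,V] = ((2.8)·(3.6) + (-0.2)·(3.6) + (-2.2)·(-3.4) + (-1.2)·(-3.4) + (0.8)·(-0.4)) / 4 = 20.6/4 = 5.15
  s[V,V] = ((3.6)·(3.6) + (3.6)·(3.6) + (-3.4)·(-3.4) + (-3.4)·(-3.4) + (-0.4)·(-0.4)) / 4 = 49.2/4 = 12.3
  Sample standard deviations s_i = √(s[i,i]):
  s(U) = √(3.7) = 1.9235
  s(V) = √(12.3) = 3.5071

Step 3 — r_{ij} = s_{ij} / (s_i · s_j):
  r[U,U] = 1 (diagonal).
  r[U,V] = 5.15 / (1.9235 · 3.5071) = 5.15 / 6.7461 = 0.7634
  r[V,V] = 1 (diagonal).

R is symmetric with unit diagonal. Assembling:

R = [[1, 0.7634],
 [0.7634, 1]]


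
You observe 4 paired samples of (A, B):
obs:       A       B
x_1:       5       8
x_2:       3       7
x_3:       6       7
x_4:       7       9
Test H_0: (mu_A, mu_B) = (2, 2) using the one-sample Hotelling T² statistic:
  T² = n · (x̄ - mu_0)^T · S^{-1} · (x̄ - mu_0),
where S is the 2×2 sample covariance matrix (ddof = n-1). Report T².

Step 1 — sample mean vector:
  mean(A) = (5 + 3 + 6 + 7) / 4 = 21/4 = 5.25
  mean(B) = (8 + 7 + 7 + 9) / 4 = 31/4 = 7.75
  x̄ = (5.25, 7.75),  deviation x̄ - mu_0 = (5.25, 7.75) - (2, 2) = (3.25, 5.75).

Step 2 — sample covariance matrix, S[i,j] = (1/(n-1)) · Σ_k (x_{k,i} - mean_i) · (x_{k,j} - mean_j), divisor n-1 = 3:
  S[A,A] = ((-0.25)·(-0.25) + (-2.25)·(-2.25) + (0.75)·(0.75) + (1.75)·(1.75)) / 3 = 8.75/3 = 2.9167
  S[A,B] = ((-0.25)·(0.25) + (-2.25)·(-0.75) + (0.75)·(-0.75) + (1.75)·(1.25)) / 3 = 3.25/3 = 1.0833
  S[B,B] = ((0.25)·(0.25) + (-0.75)·(-0.75) + (-0.75)·(-0.75) + (1.25)·(1.25)) / 3 = 2.75/3 = 0.9167
  S = [[2.9167, 1.0833],
 [1.0833, 0.9167]].

Step 3 — invert S. det(S) = 2.9167·0.9167 - (1.0833)² = 1.5.
  S^{-1} = (1/det) · [[d, -b], [-b, a]] = [[0.6111, -0.7222],
 [-0.7222, 1.9444]].

Step 4 — quadratic form (x̄ - mu_0)^T · S^{-1} · (x̄ - mu_0):
  S^{-1} · (x̄ - mu_0) = (-2.1667, 8.8333),
  (x̄ - mu_0)^T · [...] = (3.25)·(-2.1667) + (5.75)·(8.8333) = 43.75.

Step 5 — scale by n: T² = 4 · 43.75 = 175.

T² ≈ 175


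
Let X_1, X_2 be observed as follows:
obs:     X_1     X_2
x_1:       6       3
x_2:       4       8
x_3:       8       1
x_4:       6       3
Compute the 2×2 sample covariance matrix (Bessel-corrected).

Step 1 — column means:
  mean(X_1) = (6 + 4 + 8 + 6) / 4 = 24/4 = 6
  mean(X_2) = (3 + 8 + 1 + 3) / 4 = 15/4 = 3.75

Step 2 — sample covariance S[i,j] = (1/(n-1)) · Σ_k (x_{k,i} - mean_i) · (x_{k,j} - mean_j), with n-1 = 3.
  S[X_1,X_1] = ((0)·(0) + (-2)·(-2) + (2)·(2) + (0)·(0)) / 3 = 8/3 = 2.6667
  S[X_1,X_2] = ((0)·(-0.75) + (-2)·(4.25) + (2)·(-2.75) + (0)·(-0.75)) / 3 = -14/3 = -4.6667
  S[X_2,X_2] = ((-0.75)·(-0.75) + (4.25)·(4.25) + (-2.75)·(-2.75) + (-0.75)·(-0.75)) / 3 = 26.75/3 = 8.9167

S is symmetric (S[j,i] = S[i,j]). Assembling:

S = [[2.6667, -4.6667],
 [-4.6667, 8.9167]]


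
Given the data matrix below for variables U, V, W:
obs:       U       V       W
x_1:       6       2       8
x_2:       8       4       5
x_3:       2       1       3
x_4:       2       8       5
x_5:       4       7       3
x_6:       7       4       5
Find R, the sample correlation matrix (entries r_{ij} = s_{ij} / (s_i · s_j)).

Step 1 — column means:
  mean(U) = (6 + 8 + 2 + 2 + 4 + 7) / 6 = 29/6 = 4.8333
  mean(V) = (2 + 4 + 1 + 8 + 7 + 4) / 6 = 26/6 = 4.3333
  mean(W) = (8 + 5 + 3 + 5 + 3 + 5) / 6 = 29/6 = 4.8333

Step 2 — sample variances and covariances s[i,j] = (1/(n-1)) · Σ_k (x_{k,i} - mean_i) · (x_{k,j} - mean_j), with n-1 = 5:
  s[U,U] = ((1.1667)·(1.1667) + (3.1667)·(3.1667) + (-2.8333)·(-2.8333) + (-2.8333)·(-2.8333) + (-0.8333)·(-0.8333) + (2.1667)·(2.1667)) / 5 = 32.8333/5 = 6.5667
  s[U,V] = ((1.1667)·(-2.3333) + (3.1667)·(-0.3333) + (-2.8333)·(-3.3333) + (-2.8333)·(3.6667) + (-0.8333)·(2.6667) + (2.1667)·(-0.3333)) / 5 = -7.6667/5 = -1.5333
  s[U,W] = ((1.1667)·(3.1667) + (3.1667)·(0.1667) + (-2.8333)·(-1.8333) + (-2.8333)·(0.1667) + (-0.8333)·(-1.8333) + (2.1667)·(0.1667)) / 5 = 10.8333/5 = 2.1667
  s[V,V] = ((-2.3333)·(-2.3333) + (-0.3333)·(-0.3333) + (-3.3333)·(-3.3333) + (3.6667)·(3.6667) + (2.6667)·(2.6667) + (-0.3333)·(-0.3333)) / 5 = 37.3333/5 = 7.4667
  s[V,W] = ((-2.3333)·(3.1667) + (-0.3333)·(0.1667) + (-3.3333)·(-1.8333) + (3.6667)·(0.1667) + (2.6667)·(-1.8333) + (-0.3333)·(0.1667)) / 5 = -5.6667/5 = -1.1333
  s[W,W] = ((3.1667)·(3.1667) + (0.1667)·(0.1667) + (-1.8333)·(-1.8333) + (0.1667)·(0.1667) + (-1.8333)·(-1.8333) + (0.1667)·(0.1667)) / 5 = 16.8333/5 = 3.3667
  Sample standard deviations s_i = √(s[i,i]):
  s(U) = √(6.5667) = 2.5626
  s(V) = √(7.4667) = 2.7325
  s(W) = √(3.3667) = 1.8348

Step 3 — r_{ij} = s_{ij} / (s_i · s_j):
  r[U,U] = 1 (diagonal).
  r[U,V] = -1.5333 / (2.5626 · 2.7325) = -1.5333 / 7.0022 = -0.219
  r[U,W] = 2.1667 / (2.5626 · 1.8348) = 2.1667 / 4.7019 = 0.4608
  r[V,V] = 1 (diagonal).
  r[V,W] = -1.1333 / (2.7325 · 1.8348) = -1.1333 / 5.0138 = -0.226
  r[W,W] = 1 (diagonal).

R is symmetric with unit diagonal. Assembling:

R = [[1, -0.219, 0.4608],
 [-0.219, 1, -0.226],
 [0.4608, -0.226, 1]]


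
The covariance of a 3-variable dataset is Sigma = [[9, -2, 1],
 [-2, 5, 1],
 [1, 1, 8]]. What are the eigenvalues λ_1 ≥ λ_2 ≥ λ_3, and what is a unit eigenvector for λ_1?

Step 1 — characteristic polynomial p(λ) = det(λI - Sigma) = λ³ - tr·λ² + c_1·λ - det, where tr = trace, c_1 = sum of the principal 2×2 minors, det = det(Sigma):
  tr = 9 + 5 + 8 = 22,
  c_1 = (9·5 - (-2)²) + (9·8 - (1)²) + (5·8 - (1)²) = 41 + 71 + 39 = 151,
  det = 9·(5·8 - (1)²) - (-2)·((-2)·8 - (1)·(1)) + (1)·((-2)·(1) - 5·(1)) = 9·(39) - (-2)·(-17) + (1)·(-7) = 310.
  So p(λ) = λ³ - 22λ² + 151λ - 310.
Step 2 — look for an integer root (rational root theorem: any rational root is an integer divisor of 310). Testing λ = 10:
  p(10) = 1000 - 2200 + 1510 - 310 = 0  ✓
  Dividing out (λ - 10): p(λ) = (λ - 10)(λ² - 12λ + 31).
Step 3 — remaining eigenvalues from the quadratic λ² - 12λ + 31 = 0:
  Δ = 12² - 4·31 = 144 - 124 = 20,  λ = (12 ± √20)/2 = (12 ± 4.4721)/2 ≈ 8.2361 or 3.7639.
  Sorted: λ_1 = 10,  λ_2 = 8.2361,  λ_3 = 3.7639  (check: sum = 22 = tr ✓).

Step 4 — unit eigenvector for λ_1 = 10: v spans the null space of (Sigma - λ_1 I), whose rows are
  r_1 = (-1, -2, 1),  r_2 = (-2, -5, 1),  r_3 = (1, 1, -2).
  v is orthogonal to every row, so take v ∝ r_1 × r_2 = ((-2)·(1) - (1)·(-5), (1)·(-2) - (-1)·(1), (-1)·(-5) - (-2)·(-2)) = (3, -1, 1).
  Let u = (3, -1, 1).
  ||u|| = √((3)² + (-1)² + (1)²) = √(11) ≈ 3.3166,  v_1 = u/||u|| ≈ (0.9045, -0.3015, 0.3015) (||v_1|| = 1).

λ_1 = 10,  λ_2 = 8.2361,  λ_3 = 3.7639;  v_1 ≈ (0.9045, -0.3015, 0.3015)


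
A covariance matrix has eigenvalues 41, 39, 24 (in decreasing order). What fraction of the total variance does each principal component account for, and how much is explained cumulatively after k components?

Step 1 — total variance = trace(Sigma) = Σ λ_i = 41 + 39 + 24 = 104.

Step 2 — fraction explained by component i = λ_i / Σ λ:
  PC1: 41/104 = 0.3942
  PC2: 39/104 = 0.375
  PC3: 24/104 = 0.2308

Step 3 — cumulative fraction after k components = (λ_1 + ... + λ_k) / Σ λ:
  k = 1: 41/104 = 0.3942
  k = 2: (41 + 39)/104 = 80/104 = 0.7692
  k = 3: (41 + 39 + 24)/104 = 104/104 = 1

Summary (fraction, with percent):

explained: PC1 0.3942 (39.42%), PC2 0.375 (37.5%), PC3 0.2308 (23.08%);  cumulative: 0.3942, 0.7692, 1


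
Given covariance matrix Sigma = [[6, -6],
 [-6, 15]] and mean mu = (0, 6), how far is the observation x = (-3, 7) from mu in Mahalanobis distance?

Step 1 — centre the observation: (x - mu) = (-3, 1).

Step 2 — invert Sigma. det(Sigma) = 6·15 - (-6)² = 54.
  Sigma^{-1} = (1/det) · [[d, -b], [-b, a]] = [[0.2778, 0.1111],
 [0.1111, 0.1111]].

Step 3 — form the quadratic (x - mu)^T · Sigma^{-1} · (x - mu):
  Sigma^{-1} · (x - mu) = (-0.7222, -0.2222).
  (x - mu)^T · [Sigma^{-1} · (x - mu)] = (-3)·(-0.7222) + (1)·(-0.2222) = 1.9444.

Step 4 — take square root: d = √(1.9444) ≈ 1.3944.

d(x, mu) = √(1.9444) ≈ 1.3944


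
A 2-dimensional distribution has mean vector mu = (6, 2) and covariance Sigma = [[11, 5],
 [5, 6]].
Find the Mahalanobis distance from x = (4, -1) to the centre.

Step 1 — centre the observation: (x - mu) = (-2, -3).

Step 2 — invert Sigma. det(Sigma) = 11·6 - (5)² = 41.
  Sigma^{-1} = (1/det) · [[d, -b], [-b, a]] = [[0.1463, -0.122],
 [-0.122, 0.2683]].

Step 3 — form the quadratic (x - mu)^T · Sigma^{-1} · (x - mu):
  Sigma^{-1} · (x - mu) = (0.0732, -0.561).
  (x - mu)^T · [Sigma^{-1} · (x - mu)] = (-2)·(0.0732) + (-3)·(-0.561) = 1.5366.

Step 4 — take square root: d = √(1.5366) ≈ 1.2396.

d(x, mu) = √(1.5366) ≈ 1.2396


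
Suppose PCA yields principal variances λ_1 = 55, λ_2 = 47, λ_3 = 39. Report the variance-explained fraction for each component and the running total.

Step 1 — total variance = trace(Sigma) = Σ λ_i = 55 + 47 + 39 = 141.

Step 2 — fraction explained by component i = λ_i / Σ λ:
  PC1: 55/141 = 0.3901
  PC2: 47/141 = 0.3333
  PC3: 39/141 = 0.2766

Step 3 — cumulative fraction after k components = (λ_1 + ... + λ_k) / Σ λ:
  k = 1: 55/141 = 0.3901
  k = 2: (55 + 47)/141 = 102/141 = 0.7234
  k = 3: (55 + 47 + 39)/141 = 141/141 = 1

Summary (fraction, with percent):

explained: PC1 0.3901 (39.01%), PC2 0.3333 (33.33%), PC3 0.2766 (27.66%);  cumulative: 0.3901, 0.7234, 1


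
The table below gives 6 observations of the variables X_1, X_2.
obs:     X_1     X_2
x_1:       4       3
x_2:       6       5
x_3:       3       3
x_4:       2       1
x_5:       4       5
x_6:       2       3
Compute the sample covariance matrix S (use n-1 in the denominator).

Step 1 — column means:
  mean(X_1) = (4 + 6 + 3 + 2 + 4 + 2) / 6 = 21/6 = 3.5
  mean(X_2) = (3 + 5 + 3 + 1 + 5 + 3) / 6 = 20/6 = 3.3333

Step 2 — sample covariance S[i,j] = (1/(n-1)) · Σ_k (x_{k,i} - mean_i) · (x_{k,j} - mean_j), with n-1 = 5.
  S[X_1,X_1] = ((0.5)·(0.5) + (2.5)·(2.5) + (-0.5)·(-0.5) + (-1.5)·(-1.5) + (0.5)·(0.5) + (-1.5)·(-1.5)) / 5 = 11.5/5 = 2.3
  S[X_1,X_2] = ((0.5)·(-0.3333) + (2.5)·(1.6667) + (-0.5)·(-0.3333) + (-1.5)·(-2.3333) + (0.5)·(1.6667) + (-1.5)·(-0.3333)) / 5 = 9/5 = 1.8
  S[X_2,X_2] = ((-0.3333)·(-0.3333) + (1.6667)·(1.6667) + (-0.3333)·(-0.3333) + (-2.3333)·(-2.3333) + (1.6667)·(1.6667) + (-0.3333)·(-0.3333)) / 5 = 11.3333/5 = 2.2667

S is symmetric (S[j,i] = S[i,j]). Assembling:

S = [[2.3, 1.8],
 [1.8, 2.2667]]


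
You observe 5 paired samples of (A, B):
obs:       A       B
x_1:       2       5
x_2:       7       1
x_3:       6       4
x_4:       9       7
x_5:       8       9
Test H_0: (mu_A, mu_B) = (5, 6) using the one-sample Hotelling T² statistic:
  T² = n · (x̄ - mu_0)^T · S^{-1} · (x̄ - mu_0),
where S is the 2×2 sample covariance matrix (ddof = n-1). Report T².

Step 1 — sample mean vector:
  mean(A) = (2 + 7 + 6 + 9 + 8) / 5 = 32/5 = 6.4
  mean(B) = (5 + 1 + 4 + 7 + 9) / 5 = 26/5 = 5.2
  x̄ = (6.4, 5.2),  deviation x̄ - mu_0 = (6.4, 5.2) - (5, 6) = (1.4, -0.8).

Step 2 — sample covariance matrix, S[i,j] = (1/(n-1)) · Σ_k (x_{k,i} - mean_i) · (x_{k,j} - mean_j), divisor n-1 = 4:
  S[A,A] = ((-4.4)·(-4.4) + (0.6)·(0.6) + (-0.4)·(-0.4) + (2.6)·(2.6) + (1.6)·(1.6)) / 4 = 29.2/4 = 7.3
  S[A,B] = ((-4.4)·(-0.2) + (0.6)·(-4.2) + (-0.4)·(-1.2) + (2.6)·(1.8) + (1.6)·(3.8)) / 4 = 9.6/4 = 2.4
  S[B,B] = ((-0.2)·(-0.2) + (-4.2)·(-4.2) + (-1.2)·(-1.2) + (1.8)·(1.8) + (3.8)·(3.8)) / 4 = 36.8/4 = 9.2
  S = [[7.3, 2.4],
 [2.4, 9.2]].

Step 3 — invert S. det(S) = 7.3·9.2 - (2.4)² = 61.4.
  S^{-1} = (1/det) · [[d, -b], [-b, a]] = [[0.1498, -0.0391],
 [-0.0391, 0.1189]].

Step 4 — quadratic form (x̄ - mu_0)^T · S^{-1} · (x̄ - mu_0):
  S^{-1} · (x̄ - mu_0) = (0.241, -0.1498),
  (x̄ - mu_0)^T · [...] = (1.4)·(0.241) + (-0.8)·(-0.1498) = 0.4573.

Step 5 — scale by n: T² = 5 · 0.4573 = 2.2866.

T² ≈ 2.2866


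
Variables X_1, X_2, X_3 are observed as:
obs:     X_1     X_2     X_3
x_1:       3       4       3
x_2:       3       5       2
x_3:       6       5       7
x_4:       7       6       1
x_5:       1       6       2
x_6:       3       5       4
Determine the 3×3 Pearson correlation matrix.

Step 1 — column means:
  mean(X_1) = (3 + 3 + 6 + 7 + 1 + 3) / 6 = 23/6 = 3.8333
  mean(X_2) = (4 + 5 + 5 + 6 + 6 + 5) / 6 = 31/6 = 5.1667
  mean(X_3) = (3 + 2 + 7 + 1 + 2 + 4) / 6 = 19/6 = 3.1667

Step 2 — sample variances and covariances s[i,j] = (1/(n-1)) · Σ_k (x_{k,i} - mean_i) · (x_{k,j} - mean_j), with n-1 = 5:
  s[X_1,X_1] = ((-0.8333)·(-0.8333) + (-0.8333)·(-0.8333) + (2.1667)·(2.1667) + (3.1667)·(3.1667) + (-2.8333)·(-2.8333) + (-0.8333)·(-0.8333)) / 5 = 24.8333/5 = 4.9667
  s[X_1,X_2] = ((-0.8333)·(-1.1667) + (-0.8333)·(-0.1667) + (2.1667)·(-0.1667) + (3.1667)·(0.8333) + (-2.8333)·(0.8333) + (-0.8333)·(-0.1667)) / 5 = 1.1667/5 = 0.2333
  s[X_1,X_3] = ((-0.8333)·(-0.1667) + (-0.8333)·(-1.1667) + (2.1667)·(3.8333) + (3.1667)·(-2.1667) + (-2.8333)·(-1.1667) + (-0.8333)·(0.8333)) / 5 = 5.1667/5 = 1.0333
  s[X_2,X_2] = ((-1.1667)·(-1.1667) + (-0.1667)·(-0.1667) + (-0.1667)·(-0.1667) + (0.8333)·(0.8333) + (0.8333)·(0.8333) + (-0.1667)·(-0.1667)) / 5 = 2.8333/5 = 0.5667
  s[X_2,X_3] = ((-1.1667)·(-0.1667) + (-0.1667)·(-1.1667) + (-0.1667)·(3.8333) + (0.8333)·(-2.1667) + (0.8333)·(-1.1667) + (-0.1667)·(0.8333)) / 5 = -3.1667/5 = -0.6333
  s[X_3,X_3] = ((-0.1667)·(-0.1667) + (-1.1667)·(-1.1667) + (3.8333)·(3.8333) + (-2.1667)·(-2.1667) + (-1.1667)·(-1.1667) + (0.8333)·(0.8333)) / 5 = 22.8333/5 = 4.5667
  Sample standard deviations s_i = √(s[i,i]):
  s(X_1) = √(4.9667) = 2.2286
  s(X_2) = √(0.5667) = 0.7528
  s(X_3) = √(4.5667) = 2.137

Step 3 — r_{ij} = s_{ij} / (s_i · s_j):
  r[X_1,X_1] = 1 (diagonal).
  r[X_1,X_2] = 0.2333 / (2.2286 · 0.7528) = 0.2333 / 1.6776 = 0.1391
  r[X_1,X_3] = 1.0333 / (2.2286 · 2.137) = 1.0333 / 4.7625 = 0.217
  r[X_2,X_2] = 1 (diagonal).
  r[X_2,X_3] = -0.6333 / (0.7528 · 2.137) = -0.6333 / 1.6087 = -0.3937
  r[X_3,X_3] = 1 (diagonal).

R is symmetric with unit diagonal. Assembling:

R = [[1, 0.1391, 0.217],
 [0.1391, 1, -0.3937],
 [0.217, -0.3937, 1]]


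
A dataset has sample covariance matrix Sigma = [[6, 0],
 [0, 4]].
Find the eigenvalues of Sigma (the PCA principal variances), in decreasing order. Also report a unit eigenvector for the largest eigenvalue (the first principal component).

Step 1 — characteristic polynomial of 2×2 Sigma:
  det(Sigma - λI) = λ² - trace · λ + det = 0.
  trace = 6 + 4 = 10, det = 6·4 - (0)² = 24.
Step 2 — discriminant:
  Δ = trace² - 4·det = 100 - 96 = 4.
Step 3 — eigenvalues:
  λ = (trace ± √Δ)/2 = (10 ± 2)/2,
  λ_1 = 6,  λ_2 = 4.

Step 4 — unit eigenvector for λ_1: Sigma is diagonal, so its eigenvectors are the coordinate axes. λ_1 = 6 is the diagonal entry on the first coordinate axis, hence
  v_1 = (1, 0) (||v_1|| = 1).

λ_1 = 6,  λ_2 = 4;  v_1 ≈ (1, 0)


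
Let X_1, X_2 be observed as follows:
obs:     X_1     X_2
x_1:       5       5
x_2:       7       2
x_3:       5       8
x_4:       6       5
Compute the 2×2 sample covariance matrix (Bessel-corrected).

Step 1 — column means:
  mean(X_1) = (5 + 7 + 5 + 6) / 4 = 23/4 = 5.75
  mean(X_2) = (5 + 2 + 8 + 5) / 4 = 20/4 = 5

Step 2 — sample covariance S[i,j] = (1/(n-1)) · Σ_k (x_{k,i} - mean_i) · (x_{k,j} - mean_j), with n-1 = 3.
  S[X_1,X_1] = ((-0.75)·(-0.75) + (1.25)·(1.25) + (-0.75)·(-0.75) + (0.25)·(0.25)) / 3 = 2.75/3 = 0.9167
  S[X_1,X_2] = ((-0.75)·(0) + (1.25)·(-3) + (-0.75)·(3) + (0.25)·(0)) / 3 = -6/3 = -2
  S[X_2,X_2] = ((0)·(0) + (-3)·(-3) + (3)·(3) + (0)·(0)) / 3 = 18/3 = 6

S is symmetric (S[j,i] = S[i,j]). Assembling:

S = [[0.9167, -2],
 [-2, 6]]


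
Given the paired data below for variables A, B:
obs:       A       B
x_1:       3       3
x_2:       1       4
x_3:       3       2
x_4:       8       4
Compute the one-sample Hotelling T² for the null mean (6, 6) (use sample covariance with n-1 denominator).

Step 1 — sample mean vector:
  mean(A) = (3 + 1 + 3 + 8) / 4 = 15/4 = 3.75
  mean(B) = (3 + 4 + 2 + 4) / 4 = 13/4 = 3.25
  x̄ = (3.75, 3.25),  deviation x̄ - mu_0 = (3.75, 3.25) - (6, 6) = (-2.25, -2.75).

Step 2 — sample covariance matrix, S[i,j] = (1/(n-1)) · Σ_k (x_{k,i} - mean_i) · (x_{k,j} - mean_j), divisor n-1 = 3:
  S[A,A] = ((-0.75)·(-0.75) + (-2.75)·(-2.75) + (-0.75)·(-0.75) + (4.25)·(4.25)) / 3 = 26.75/3 = 8.9167
  S[A,B] = ((-0.75)·(-0.25) + (-2.75)·(0.75) + (-0.75)·(-1.25) + (4.25)·(0.75)) / 3 = 2.25/3 = 0.75
  S[B,B] = ((-0.25)·(-0.25) + (0.75)·(0.75) + (-1.25)·(-1.25) + (0.75)·(0.75)) / 3 = 2.75/3 = 0.9167
  S = [[8.9167, 0.75],
 [0.75, 0.9167]].

Step 3 — invert S. det(S) = 8.9167·0.9167 - (0.75)² = 7.6111.
  S^{-1} = (1/det) · [[d, -b], [-b, a]] = [[0.1204, -0.0985],
 [-0.0985, 1.1715]].

Step 4 — quadratic form (x̄ - mu_0)^T · S^{-1} · (x̄ - mu_0):
  S^{-1} · (x̄ - mu_0) = (0, -3),
  (x̄ - mu_0)^T · [...] = (-2.25)·(0) + (-2.75)·(-3) = 8.25.

Step 5 — scale by n: T² = 4 · 8.25 = 33.

T² ≈ 33


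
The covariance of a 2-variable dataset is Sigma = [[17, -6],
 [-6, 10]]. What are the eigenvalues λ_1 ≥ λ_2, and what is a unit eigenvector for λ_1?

Step 1 — characteristic polynomial of 2×2 Sigma:
  det(Sigma - λI) = λ² - trace · λ + det = 0.
  trace = 17 + 10 = 27, det = 17·10 - (-6)² = 134.
Step 2 — discriminant:
  Δ = trace² - 4·det = 729 - 536 = 193.
Step 3 — eigenvalues:
  λ = (trace ± √Δ)/2 = (27 ± 13.8924)/2,
  λ_1 = 20.4462,  λ_2 = 6.5538.

Step 4 — unit eigenvector for λ_1: solve (Sigma - λ_1 I)v = 0. First row:
  (17 - 20.4462)·v_x + (-6)·v_y = 0, i.e. (-3.4462)·v_x + (-6)·v_y = 0,
  so v ∝ (b, λ_1 - a) = (-6, 3.4462); multiply by -1 so the first entry is positive: u = (6, -3.4462).
  ||u|| = √((6)² + (-3.4462)²) = √(47.8764) ≈ 6.9193,
  v_1 = u/||u|| ≈ (0.8671, -0.4981) (||v_1|| = 1).

λ_1 = 20.4462,  λ_2 = 6.5538;  v_1 ≈ (0.8671, -0.4981)


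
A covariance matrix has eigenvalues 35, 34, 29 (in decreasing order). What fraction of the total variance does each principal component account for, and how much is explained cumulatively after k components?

Step 1 — total variance = trace(Sigma) = Σ λ_i = 35 + 34 + 29 = 98.

Step 2 — fraction explained by component i = λ_i / Σ λ:
  PC1: 35/98 = 0.3571
  PC2: 34/98 = 0.3469
  PC3: 29/98 = 0.2959

Step 3 — cumulative fraction after k components = (λ_1 + ... + λ_k) / Σ λ:
  k = 1: 35/98 = 0.3571
  k = 2: (35 + 34)/98 = 69/98 = 0.7041
  k = 3: (35 + 34 + 29)/98 = 98/98 = 1

Summary (fraction, with percent):

explained: PC1 0.3571 (35.71%), PC2 0.3469 (34.69%), PC3 0.2959 (29.59%);  cumulative: 0.3571, 0.7041, 1


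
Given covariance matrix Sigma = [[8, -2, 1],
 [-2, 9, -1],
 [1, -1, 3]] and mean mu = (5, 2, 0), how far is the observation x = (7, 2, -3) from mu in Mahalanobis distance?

Step 1 — centre the observation: (x - mu) = (2, 0, -3).

Step 2 — invert Sigma (cofactor / det for 3×3, or solve directly):
  Sigma^{-1} = [[0.1361, 0.0262, -0.0366],
 [0.0262, 0.1204, 0.0314],
 [-0.0366, 0.0314, 0.356]].

Step 3 — form the quadratic (x - mu)^T · Sigma^{-1} · (x - mu):
  Sigma^{-1} · (x - mu) = (0.3822, -0.0419, -1.1414).
  (x - mu)^T · [Sigma^{-1} · (x - mu)] = (2)·(0.3822) + (0)·(-0.0419) + (-3)·(-1.1414) = 4.1885.

Step 4 — take square root: d = √(4.1885) ≈ 2.0466.

d(x, mu) = √(4.1885) ≈ 2.0466


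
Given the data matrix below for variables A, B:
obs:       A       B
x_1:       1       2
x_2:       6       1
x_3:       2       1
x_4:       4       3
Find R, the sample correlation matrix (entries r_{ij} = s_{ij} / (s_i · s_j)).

Step 1 — column means:
  mean(A) = (1 + 6 + 2 + 4) / 4 = 13/4 = 3.25
  mean(B) = (2 + 1 + 1 + 3) / 4 = 7/4 = 1.75

Step 2 — sample variances and covariances s[i,j] = (1/(n-1)) · Σ_k (x_{k,i} - mean_i) · (x_{k,j} - mean_j), with n-1 = 3:
  s[A,A] = ((-2.25)·(-2.25) + (2.75)·(2.75) + (-1.25)·(-1.25) + (0.75)·(0.75)) / 3 = 14.75/3 = 4.9167
  s[A,B] = ((-2.25)·(0.25) + (2.75)·(-0.75) + (-1.25)·(-0.75) + (0.75)·(1.25)) / 3 = -0.75/3 = -0.25
  s[B,B] = ((0.25)·(0.25) + (-0.75)·(-0.75) + (-0.75)·(-0.75) + (1.25)·(1.25)) / 3 = 2.75/3 = 0.9167
  Sample standard deviations s_i = √(s[i,i]):
  s(A) = √(4.9167) = 2.2174
  s(B) = √(0.9167) = 0.9574

Step 3 — r_{ij} = s_{ij} / (s_i · s_j):
  r[A,A] = 1 (diagonal).
  r[A,B] = -0.25 / (2.2174 · 0.9574) = -0.25 / 2.123 = -0.1178
  r[B,B] = 1 (diagonal).

R is symmetric with unit diagonal. Assembling:

R = [[1, -0.1178],
 [-0.1178, 1]]


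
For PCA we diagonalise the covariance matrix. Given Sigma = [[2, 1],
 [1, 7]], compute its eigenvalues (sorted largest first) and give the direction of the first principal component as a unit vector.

Step 1 — characteristic polynomial of 2×2 Sigma:
  det(Sigma - λI) = λ² - trace · λ + det = 0.
  trace = 2 + 7 = 9, det = 2·7 - (1)² = 13.
Step 2 — discriminant:
  Δ = trace² - 4·det = 81 - 52 = 29.
Step 3 — eigenvalues:
  λ = (trace ± √Δ)/2 = (9 ± 5.3852)/2,
  λ_1 = 7.1926,  λ_2 = 1.8074.

Step 4 — unit eigenvector for λ_1: solve (Sigma - λ_1 I)v = 0. First row:
  (2 - 7.1926)·v_x + (1)·v_y = 0, i.e. (-5.1926)·v_x + (1)·v_y = 0,
  so v ∝ (b, λ_1 - a) = (1, 5.1926) = u.
  ||u|| = √((1)² + (5.1926)²) = √(27.9629) ≈ 5.288,
  v_1 = u/||u|| ≈ (0.1891, 0.982) (||v_1|| = 1).

λ_1 = 7.1926,  λ_2 = 1.8074;  v_1 ≈ (0.1891, 0.982)


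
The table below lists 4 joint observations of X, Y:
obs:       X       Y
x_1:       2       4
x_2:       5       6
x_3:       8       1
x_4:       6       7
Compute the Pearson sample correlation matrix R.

Step 1 — column means:
  mean(X) = (2 + 5 + 8 + 6) / 4 = 21/4 = 5.25
  mean(Y) = (4 + 6 + 1 + 7) / 4 = 18/4 = 4.5

Step 2 — sample variances and covariances s[i,j] = (1/(n-1)) · Σ_k (x_{k,i} - mean_i) · (x_{k,j} - mean_j), with n-1 = 3:
  s[X,X] = ((-3.25)·(-3.25) + (-0.25)·(-0.25) + (2.75)·(2.75) + (0.75)·(0.75)) / 3 = 18.75/3 = 6.25
  s[X,Y] = ((-3.25)·(-0.5) + (-0.25)·(1.5) + (2.75)·(-3.5) + (0.75)·(2.5)) / 3 = -6.5/3 = -2.1667
  s[Y,Y] = ((-0.5)·(-0.5) + (1.5)·(1.5) + (-3.5)·(-3.5) + (2.5)·(2.5)) / 3 = 21/3 = 7
  Sample standard deviations s_i = √(s[i,i]):
  s(X) = √(6.25) = 2.5
  s(Y) = √(7) = 2.6458

Step 3 — r_{ij} = s_{ij} / (s_i · s_j):
  r[X,X] = 1 (diagonal).
  r[X,Y] = -2.1667 / (2.5 · 2.6458) = -2.1667 / 6.6144 = -0.3276
  r[Y,Y] = 1 (diagonal).

R is symmetric with unit diagonal. Assembling:

R = [[1, -0.3276],
 [-0.3276, 1]]


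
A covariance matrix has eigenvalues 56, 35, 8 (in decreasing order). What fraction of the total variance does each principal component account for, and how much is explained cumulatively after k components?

Step 1 — total variance = trace(Sigma) = Σ λ_i = 56 + 35 + 8 = 99.

Step 2 — fraction explained by component i = λ_i / Σ λ:
  PC1: 56/99 = 0.5657
  PC2: 35/99 = 0.3535
  PC3: 8/99 = 0.0808

Step 3 — cumulative fraction after k components = (λ_1 + ... + λ_k) / Σ λ:
  k = 1: 56/99 = 0.5657
  k = 2: (56 + 35)/99 = 91/99 = 0.9192
  k = 3: (56 + 35 + 8)/99 = 99/99 = 1

Summary (fraction, with percent):

explained: PC1 0.5657 (56.57%), PC2 0.3535 (35.35%), PC3 0.0808 (8.08%);  cumulative: 0.5657, 0.9192, 1


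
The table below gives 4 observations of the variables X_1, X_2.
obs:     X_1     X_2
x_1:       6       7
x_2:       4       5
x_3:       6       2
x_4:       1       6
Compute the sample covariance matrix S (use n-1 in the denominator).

Step 1 — column means:
  mean(X_1) = (6 + 4 + 6 + 1) / 4 = 17/4 = 4.25
  mean(X_2) = (7 + 5 + 2 + 6) / 4 = 20/4 = 5

Step 2 — sample covariance S[i,j] = (1/(n-1)) · Σ_k (x_{k,i} - mean_i) · (x_{k,j} - mean_j), with n-1 = 3.
  S[X_1,X_1] = ((1.75)·(1.75) + (-0.25)·(-0.25) + (1.75)·(1.75) + (-3.25)·(-3.25)) / 3 = 16.75/3 = 5.5833
  S[X_1,X_2] = ((1.75)·(2) + (-0.25)·(0) + (1.75)·(-3) + (-3.25)·(1)) / 3 = -5/3 = -1.6667
  S[X_2,X_2] = ((2)·(2) + (0)·(0) + (-3)·(-3) + (1)·(1)) / 3 = 14/3 = 4.6667

S is symmetric (S[j,i] = S[i,j]). Assembling:

S = [[5.5833, -1.6667],
 [-1.6667, 4.6667]]


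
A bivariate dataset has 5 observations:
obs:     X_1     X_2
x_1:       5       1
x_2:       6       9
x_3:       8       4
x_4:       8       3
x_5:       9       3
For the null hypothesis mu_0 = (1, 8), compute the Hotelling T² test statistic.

Step 1 — sample mean vector:
  mean(X_1) = (5 + 6 + 8 + 8 + 9) / 5 = 36/5 = 7.2
  mean(X_2) = (1 + 9 + 4 + 3 + 3) / 5 = 20/5 = 4
  x̄ = (7.2, 4),  deviation x̄ - mu_0 = (7.2, 4) - (1, 8) = (6.2, -4).

Step 2 — sample covariance matrix, S[i,j] = (1/(n-1)) · Σ_k (x_{k,i} - mean_i) · (x_{k,j} - mean_j), divisor n-1 = 4:
  S[X_1,X_1] = ((-2.2)·(-2.2) + (-1.2)·(-1.2) + (0.8)·(0.8) + (0.8)·(0.8) + (1.8)·(1.8)) / 4 = 10.8/4 = 2.7
  S[X_1,X_2] = ((-2.2)·(-3) + (-1.2)·(5) + (0.8)·(0) + (0.8)·(-1) + (1.8)·(-1)) / 4 = -2/4 = -0.5
  S[X_2,X_2] = ((-3)·(-3) + (5)·(5) + (0)·(0) + (-1)·(-1) + (-1)·(-1)) / 4 = 36/4 = 9
  S = [[2.7, -0.5],
 [-0.5, 9]].

Step 3 — invert S. det(S) = 2.7·9 - (-0.5)² = 24.05.
  S^{-1} = (1/det) · [[d, -b], [-b, a]] = [[0.3742, 0.0208],
 [0.0208, 0.1123]].

Step 4 — quadratic form (x̄ - mu_0)^T · S^{-1} · (x̄ - mu_0):
  S^{-1} · (x̄ - mu_0) = (2.237, -0.3202),
  (x̄ - mu_0)^T · [...] = (6.2)·(2.237) + (-4)·(-0.3202) = 15.1501.

Step 5 — scale by n: T² = 5 · 15.1501 = 75.7505.

T² ≈ 75.7505


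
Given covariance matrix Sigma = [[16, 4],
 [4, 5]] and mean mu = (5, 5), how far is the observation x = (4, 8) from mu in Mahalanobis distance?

Step 1 — centre the observation: (x - mu) = (-1, 3).

Step 2 — invert Sigma. det(Sigma) = 16·5 - (4)² = 64.
  Sigma^{-1} = (1/det) · [[d, -b], [-b, a]] = [[0.0781, -0.0625],
 [-0.0625, 0.25]].

Step 3 — form the quadratic (x - mu)^T · Sigma^{-1} · (x - mu):
  Sigma^{-1} · (x - mu) = (-0.2656, 0.8125).
  (x - mu)^T · [Sigma^{-1} · (x - mu)] = (-1)·(-0.2656) + (3)·(0.8125) = 2.7031.

Step 4 — take square root: d = √(2.7031) ≈ 1.6441.

d(x, mu) = √(2.7031) ≈ 1.6441


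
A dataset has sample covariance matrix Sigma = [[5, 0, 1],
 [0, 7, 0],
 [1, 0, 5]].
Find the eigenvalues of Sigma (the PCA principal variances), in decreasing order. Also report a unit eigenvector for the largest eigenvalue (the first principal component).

Step 1 — characteristic polynomial p(λ) = det(λI - Sigma) = λ³ - tr·λ² + c_1·λ - det, where tr = trace, c_1 = sum of the principal 2×2 minors, det = det(Sigma):
  tr = 5 + 7 + 5 = 17,
  c_1 = (5·7 - (0)²) + (5·5 - (1)²) + (7·5 - (0)²) = 35 + 24 + 35 = 94,
  det = 5·(7·5 - (0)²) - (0)·((0)·5 - (0)·(1)) + (1)·((0)·(0) - 7·(1)) = 5·(35) - (0)·(0) + (1)·(-7) = 168.
  So p(λ) = λ³ - 17λ² + 94λ - 168.
Step 2 — look for an integer root (rational root theorem: any rational root is an integer divisor of 168). Testing λ = 4:
  p(4) = 64 - 272 + 376 - 168 = 0  ✓
  Dividing out (λ - 4): p(λ) = (λ - 4)(λ² - 13λ + 42).
Step 3 — remaining eigenvalues from the quadratic λ² - 13λ + 42 = 0:
  Δ = 13² - 4·42 = 169 - 168 = 1,  λ = (13 ± √1)/2 = (13 ± 1)/2 = 7 or 6.
  Sorted: λ_1 = 7,  λ_2 = 6,  λ_3 = 4  (check: sum = 17 = tr ✓).

Step 4 — unit eigenvector for λ_1 = 7: v spans the null space of (Sigma - λ_1 I), whose rows are
  r_1 = (-2, 0, 1),  r_2 = (0, 0, 0),  r_3 = (1, 0, -2).
  v is orthogonal to every row, so take v ∝ r_1 × r_3 = ((0)·(-2) - (1)·(0), (1)·(1) - (-2)·(-2), (-2)·(0) - (0)·(1)) = (0, -3, 0).
  Rescale (divide by 3; multiply by -1 so the first nonzero entry is positive): u = (0, 1, 0).
  ||u|| = √((0)² + (1)² + (0)²) = √(1) = 1,  v_1 = u/||u|| ≈ (0, 1, 0) (||v_1|| = 1).

λ_1 = 7,  λ_2 = 6,  λ_3 = 4;  v_1 ≈ (0, 1, 0)


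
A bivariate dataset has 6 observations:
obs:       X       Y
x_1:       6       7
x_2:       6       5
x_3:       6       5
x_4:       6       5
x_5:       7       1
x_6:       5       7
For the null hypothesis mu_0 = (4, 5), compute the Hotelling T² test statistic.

Step 1 — sample mean vector:
  mean(X) = (6 + 6 + 6 + 6 + 7 + 5) / 6 = 36/6 = 6
  mean(Y) = (7 + 5 + 5 + 5 + 1 + 7) / 6 = 30/6 = 5
  x̄ = (6, 5),  deviation x̄ - mu_0 = (6, 5) - (4, 5) = (2, 0).

Step 2 — sample covariance matrix, S[i,j] = (1/(n-1)) · Σ_k (x_{k,i} - mean_i) · (x_{k,j} - mean_j), divisor n-1 = 5:
  S[X,X] = ((0)·(0) + (0)·(0) + (0)·(0) + (0)·(0) + (1)·(1) + (-1)·(-1)) / 5 = 2/5 = 0.4
  S[X,Y] = ((0)·(2) + (0)·(0) + (0)·(0) + (0)·(0) + (1)·(-4) + (-1)·(2)) / 5 = -6/5 = -1.2
  S[Y,Y] = ((2)·(2) + (0)·(0) + (0)·(0) + (0)·(0) + (-4)·(-4) + (2)·(2)) / 5 = 24/5 = 4.8
  S = [[0.4, -1.2],
 [-1.2, 4.8]].

Step 3 — invert S. det(S) = 0.4·4.8 - (-1.2)² = 0.48.
  S^{-1} = (1/det) · [[d, -b], [-b, a]] = [[10, 2.5],
 [2.5, 0.8333]].

Step 4 — quadratic form (x̄ - mu_0)^T · S^{-1} · (x̄ - mu_0):
  S^{-1} · (x̄ - mu_0) = (20, 5),
  (x̄ - mu_0)^T · [...] = (2)·(20) + (0)·(5) = 40.

Step 5 — scale by n: T² = 6 · 40 = 240.

T² ≈ 240
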